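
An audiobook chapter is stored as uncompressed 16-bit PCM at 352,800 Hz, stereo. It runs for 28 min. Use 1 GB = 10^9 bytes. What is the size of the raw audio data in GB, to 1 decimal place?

Duration = 28 min = 1,680 s.
Bytes = 352,800 samples/s × 1,680 s × 2 bytes/sample × 2 ch = 2,370,816,000 bytes.
2,370,816,000 / 1,000,000,000 = 2.4 GB.

2.4 GB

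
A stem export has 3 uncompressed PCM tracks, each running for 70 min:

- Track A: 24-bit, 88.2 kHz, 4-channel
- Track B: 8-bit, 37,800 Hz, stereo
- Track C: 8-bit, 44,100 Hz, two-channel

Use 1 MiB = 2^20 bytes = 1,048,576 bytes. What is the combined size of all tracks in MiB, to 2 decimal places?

70 min = 4,200 s.
Track A: 88,200 × 4,200 × 3 × 4 = 4,445,280,000 bytes.
Track B: 37,800 × 4,200 × 1 × 2 = 317,520,000 bytes.
Track C: 44,100 × 4,200 × 1 × 2 = 370,440,000 bytes.
Total = 5,133,240,000 bytes = 4895.44 MiB.

4895.44 MiB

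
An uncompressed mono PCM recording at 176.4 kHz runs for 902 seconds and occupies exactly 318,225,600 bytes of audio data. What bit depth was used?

Bytes per sample = 318,225,600 / (176,400 × 902 × 1) = 318,225,600 / 159,112,800 = 2.
Bit depth = 2 × 8 = 16 bits.

16 bits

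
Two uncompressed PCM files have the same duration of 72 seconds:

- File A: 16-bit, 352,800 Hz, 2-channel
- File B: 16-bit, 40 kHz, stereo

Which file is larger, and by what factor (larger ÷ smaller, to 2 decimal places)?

File A, by a factor of 8.82

File A: 352,800 × 2 × 2 = 1,411,200 bytes/s.
File B: 40,000 × 2 × 2 = 160,000 bytes/s.
File A is larger; ratio = 101,606,400 / 11,520,000 = 8.82.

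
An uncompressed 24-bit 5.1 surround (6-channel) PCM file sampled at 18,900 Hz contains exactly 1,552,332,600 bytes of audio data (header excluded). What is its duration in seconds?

Byte rate = 18,900 × 3 × 6 = 340,200 bytes/s.
Duration = 1,552,332,600 / 340,200 = 4,563 s.

4,563 seconds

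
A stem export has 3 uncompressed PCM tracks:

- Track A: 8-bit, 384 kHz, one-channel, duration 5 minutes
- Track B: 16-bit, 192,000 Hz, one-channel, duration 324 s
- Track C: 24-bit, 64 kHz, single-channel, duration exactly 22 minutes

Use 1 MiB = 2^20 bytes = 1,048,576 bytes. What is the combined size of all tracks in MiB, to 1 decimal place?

470.2 MiB

Track A: 5 minutes = 300 s; 384,000 × 300 × 1 × 1 = 115,200,000 bytes.
Track B: 192,000 × 324 × 2 × 1 = 124,416,000 bytes.
Track C: exactly 22 minutes = 1,320 s; 64,000 × 1,320 × 3 × 1 = 253,440,000 bytes.
Total = 493,056,000 bytes = 470.2 MiB.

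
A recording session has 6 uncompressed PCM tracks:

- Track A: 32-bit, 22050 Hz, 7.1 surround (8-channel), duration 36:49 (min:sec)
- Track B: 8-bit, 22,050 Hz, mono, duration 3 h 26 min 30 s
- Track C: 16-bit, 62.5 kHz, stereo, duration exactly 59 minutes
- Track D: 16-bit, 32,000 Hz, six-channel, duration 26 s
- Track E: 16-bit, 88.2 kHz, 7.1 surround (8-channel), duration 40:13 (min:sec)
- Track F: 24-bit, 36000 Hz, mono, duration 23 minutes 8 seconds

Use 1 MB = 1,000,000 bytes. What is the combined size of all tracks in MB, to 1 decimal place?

6282.0 MB

Track A: 36:49 (min:sec) = 2,209 s; 22,050 × 2,209 × 4 × 8 = 1,558,670,400 bytes.
Track B: 3 h 26 min 30 s = 12,390 s; 22,050 × 12,390 × 1 × 1 = 273,199,500 bytes.
Track C: exactly 59 minutes = 3,540 s; 62,500 × 3,540 × 2 × 2 = 885,000,000 bytes.
Track D: 32,000 × 26 × 2 × 6 = 9,984,000 bytes.
Track E: 40:13 (min:sec) = 2,413 s; 88,200 × 2,413 × 2 × 8 = 3,405,225,600 bytes.
Track F: 23 minutes 8 seconds = 1,388 s; 36,000 × 1,388 × 3 × 1 = 149,904,000 bytes.
Total = 6,281,983,500 bytes = 6282.0 MB.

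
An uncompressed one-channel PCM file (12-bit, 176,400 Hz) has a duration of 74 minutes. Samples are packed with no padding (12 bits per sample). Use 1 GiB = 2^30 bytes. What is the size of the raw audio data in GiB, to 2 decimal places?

Duration = 74 minutes = 4,440 s.
Bits = 176,400 × 4,440 × 12 × 1 = 9,398,592,000 bits = 1,174,824,000 bytes.
1,174,824,000 / 1,073,741,824 = 1.09 GiB.

1.09 GiB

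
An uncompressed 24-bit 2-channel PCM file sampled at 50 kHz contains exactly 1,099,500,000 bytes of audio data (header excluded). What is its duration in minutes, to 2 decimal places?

Byte rate = 50,000 × 3 × 2 = 300,000 bytes/s.
Duration = 1,099,500,000 / 300,000 = 3,665 s.
3,665 s / 60 = 61.08 minutes.

61.08 minutes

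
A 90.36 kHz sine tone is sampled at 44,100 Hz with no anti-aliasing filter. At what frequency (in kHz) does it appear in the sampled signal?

2.16 kHz

Nyquist = 44,100/2 = 22,050 Hz; 90,360 Hz exceeds it.
Alias = |90,360 − 2×44,100| = |90,360 − 88,200| = 2,160 Hz = 2.16 kHz.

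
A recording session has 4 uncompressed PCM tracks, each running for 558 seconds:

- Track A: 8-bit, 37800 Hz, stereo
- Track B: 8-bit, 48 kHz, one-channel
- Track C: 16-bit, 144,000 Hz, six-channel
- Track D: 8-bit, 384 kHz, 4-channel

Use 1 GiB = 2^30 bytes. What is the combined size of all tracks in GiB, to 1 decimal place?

Track A: 37,800 × 558 × 1 × 2 = 42,184,800 bytes.
Track B: 48,000 × 558 × 1 × 1 = 26,784,000 bytes.
Track C: 144,000 × 558 × 2 × 6 = 964,224,000 bytes.
Track D: 384,000 × 558 × 1 × 4 = 857,088,000 bytes.
Total = 1,890,280,800 bytes = 1.8 GiB.

1.8 GiB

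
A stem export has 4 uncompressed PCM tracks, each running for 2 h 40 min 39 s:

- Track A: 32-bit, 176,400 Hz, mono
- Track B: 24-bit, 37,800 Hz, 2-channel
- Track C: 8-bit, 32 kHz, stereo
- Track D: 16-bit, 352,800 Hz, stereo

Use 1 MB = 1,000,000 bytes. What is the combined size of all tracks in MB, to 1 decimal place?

23206.9 MB

2 h 40 min 39 s = 9,639 s.
Track A: 176,400 × 9,639 × 4 × 1 = 6,801,278,400 bytes.
Track B: 37,800 × 9,639 × 3 × 2 = 2,186,125,200 bytes.
Track C: 32,000 × 9,639 × 1 × 2 = 616,896,000 bytes.
Track D: 352,800 × 9,639 × 2 × 2 = 13,602,556,800 bytes.
Total = 23,206,856,400 bytes = 23206.9 MB.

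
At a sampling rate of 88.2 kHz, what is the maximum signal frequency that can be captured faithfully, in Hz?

44,100 Hz

Nyquist frequency = sample rate / 2 = 88,200 / 2 = 44,100 Hz.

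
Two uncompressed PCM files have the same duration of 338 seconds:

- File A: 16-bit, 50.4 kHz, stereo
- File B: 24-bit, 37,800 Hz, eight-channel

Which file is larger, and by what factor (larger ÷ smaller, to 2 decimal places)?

File A: 50,400 × 2 × 2 = 201,600 bytes/s.
File B: 37,800 × 3 × 8 = 907,200 bytes/s.
File B is larger; ratio = 306,633,600 / 68,140,800 = 4.50.

File B, by a factor of 4.50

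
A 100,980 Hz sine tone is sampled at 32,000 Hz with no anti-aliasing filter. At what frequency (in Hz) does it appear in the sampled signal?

4,980 Hz

Nyquist = 32,000/2 = 16,000 Hz; 100,980 Hz exceeds it.
Alias = |100,980 − 3×32,000| = |100,980 − 96,000| = 4,980 Hz.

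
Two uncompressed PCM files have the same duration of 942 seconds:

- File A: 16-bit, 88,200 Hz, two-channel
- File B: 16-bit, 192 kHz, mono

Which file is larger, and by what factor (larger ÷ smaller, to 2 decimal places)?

File A: 88,200 × 2 × 2 = 352,800 bytes/s.
File B: 192,000 × 2 × 1 = 384,000 bytes/s.
File B is larger; ratio = 361,728,000 / 332,337,600 = 1.09.

File B, by a factor of 1.09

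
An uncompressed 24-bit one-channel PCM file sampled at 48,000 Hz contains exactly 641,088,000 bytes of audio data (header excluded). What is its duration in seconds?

4,452 seconds

Byte rate = 48,000 × 3 × 1 = 144,000 bytes/s.
Duration = 641,088,000 / 144,000 = 4,452 s.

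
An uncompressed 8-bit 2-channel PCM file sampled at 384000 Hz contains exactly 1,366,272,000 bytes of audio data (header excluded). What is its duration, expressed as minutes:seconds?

29:39

Byte rate = 384,000 × 1 × 2 = 768,000 bytes/s.
Duration = 1,366,272,000 / 768,000 = 1,779 s.
1,779 s = 29:39.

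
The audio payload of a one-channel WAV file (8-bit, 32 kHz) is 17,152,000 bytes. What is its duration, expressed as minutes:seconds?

8:56

Byte rate = 32,000 × 1 × 1 = 32,000 bytes/s.
Duration = 17,152,000 / 32,000 = 536 s.
536 s = 8:56.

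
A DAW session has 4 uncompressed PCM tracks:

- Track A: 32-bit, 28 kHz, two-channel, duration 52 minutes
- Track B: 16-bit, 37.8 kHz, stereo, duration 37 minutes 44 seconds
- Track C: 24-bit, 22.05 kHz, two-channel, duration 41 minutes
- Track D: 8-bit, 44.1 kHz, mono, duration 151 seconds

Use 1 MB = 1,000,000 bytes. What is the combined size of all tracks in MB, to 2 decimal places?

Track A: 52 minutes = 3,120 s; 28,000 × 3,120 × 4 × 2 = 698,880,000 bytes.
Track B: 37 minutes 44 seconds = 2,264 s; 37,800 × 2,264 × 2 × 2 = 342,316,800 bytes.
Track C: 41 minutes = 2,460 s; 22,050 × 2,460 × 3 × 2 = 325,458,000 bytes.
Track D: 44,100 × 151 × 1 × 1 = 6,659,100 bytes.
Total = 1,373,313,900 bytes = 1373.31 MB.

1373.31 MB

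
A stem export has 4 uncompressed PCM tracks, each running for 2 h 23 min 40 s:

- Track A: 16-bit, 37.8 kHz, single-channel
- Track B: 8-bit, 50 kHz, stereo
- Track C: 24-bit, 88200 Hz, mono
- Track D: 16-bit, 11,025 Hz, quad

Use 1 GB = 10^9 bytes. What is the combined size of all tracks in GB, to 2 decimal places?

2 h 23 min 40 s = 8,620 s.
Track A: 37,800 × 8,620 × 2 × 1 = 651,672,000 bytes.
Track B: 50,000 × 8,620 × 1 × 2 = 862,000,000 bytes.
Track C: 88,200 × 8,620 × 3 × 1 = 2,280,852,000 bytes.
Track D: 11,025 × 8,620 × 2 × 4 = 760,284,000 bytes.
Total = 4,554,808,000 bytes = 4.55 GB.

4.55 GB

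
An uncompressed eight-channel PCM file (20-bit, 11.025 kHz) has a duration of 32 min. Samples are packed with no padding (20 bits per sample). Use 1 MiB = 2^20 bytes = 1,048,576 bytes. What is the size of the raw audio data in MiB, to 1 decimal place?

Duration = 32 min = 1,920 s.
Bits = 11,025 × 1,920 × 20 × 8 = 3,386,880,000 bits = 423,360,000 bytes.
423,360,000 / 1,048,576 = 403.7 MiB.

403.7 MiB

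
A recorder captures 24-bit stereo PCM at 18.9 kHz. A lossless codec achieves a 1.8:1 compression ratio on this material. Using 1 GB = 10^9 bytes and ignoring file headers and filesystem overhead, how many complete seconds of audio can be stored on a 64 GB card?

1,015,873 seconds

Uncompressed byte rate = 18,900 × 3 × 2 = 113,400 bytes/s.
After 1.8:1 compression, effective rate ≈ 63000 bytes/s.
Capacity = 64 × 1,000,000,000 = 64,000,000,000 bytes.
64,000,000,000 / effective rate ≈ 1015873.02 s → 1,015,873 seconds.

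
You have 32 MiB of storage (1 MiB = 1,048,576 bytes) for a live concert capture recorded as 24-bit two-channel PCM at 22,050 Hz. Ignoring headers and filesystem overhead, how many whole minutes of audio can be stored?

4 minutes

Uncompressed byte rate = 22,050 × 3 × 2 = 132,300 bytes/s.
Capacity = 32 × 1,048,576 = 33,554,432 bytes.
33,554,432 / 132,300 ≈ 253.62 s → 4 minutes.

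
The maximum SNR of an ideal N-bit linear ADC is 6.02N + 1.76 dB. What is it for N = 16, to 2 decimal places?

6.02 × 16 + 1.76 = 98.08 dB.

98.08 dB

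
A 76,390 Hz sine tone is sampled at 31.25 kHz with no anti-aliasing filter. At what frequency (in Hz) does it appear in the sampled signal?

13,890 Hz

Nyquist = 31,250/2 = 15,625 Hz; 76,390 Hz exceeds it.
Alias = |76,390 − 2×31,250| = |76,390 − 62,500| = 13,890 Hz.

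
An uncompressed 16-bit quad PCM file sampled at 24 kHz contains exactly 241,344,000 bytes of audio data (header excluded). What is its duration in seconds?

Byte rate = 24,000 × 2 × 4 = 192,000 bytes/s.
Duration = 241,344,000 / 192,000 = 1,257 s.

1,257 seconds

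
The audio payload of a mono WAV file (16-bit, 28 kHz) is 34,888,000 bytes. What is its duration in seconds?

Byte rate = 28,000 × 2 × 1 = 56,000 bytes/s.
Duration = 34,888,000 / 56,000 = 623 s.

623 seconds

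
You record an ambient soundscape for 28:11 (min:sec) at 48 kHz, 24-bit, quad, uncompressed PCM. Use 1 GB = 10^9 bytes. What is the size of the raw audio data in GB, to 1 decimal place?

1.0 GB

Duration = 28:11 (min:sec) = 1,691 s.
Bytes = 48,000 samples/s × 1,691 s × 3 bytes/sample × 4 ch = 974,016,000 bytes.
974,016,000 / 1,000,000,000 = 1.0 GB.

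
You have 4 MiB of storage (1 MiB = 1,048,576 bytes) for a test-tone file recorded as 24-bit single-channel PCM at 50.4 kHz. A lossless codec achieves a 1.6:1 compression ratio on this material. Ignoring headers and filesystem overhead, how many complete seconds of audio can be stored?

Uncompressed byte rate = 50,400 × 3 × 1 = 151,200 bytes/s.
After 1.6:1 compression, effective rate ≈ 94500 bytes/s.
Capacity = 4 × 1,048,576 = 4,194,304 bytes.
4,194,304 / effective rate ≈ 44.38 s → 44 seconds.

44 seconds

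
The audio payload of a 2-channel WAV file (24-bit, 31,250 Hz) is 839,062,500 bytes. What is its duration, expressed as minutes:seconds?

74:35

Byte rate = 31,250 × 3 × 2 = 187,500 bytes/s.
Duration = 839,062,500 / 187,500 = 4,475 s.
4,475 s = 74:35.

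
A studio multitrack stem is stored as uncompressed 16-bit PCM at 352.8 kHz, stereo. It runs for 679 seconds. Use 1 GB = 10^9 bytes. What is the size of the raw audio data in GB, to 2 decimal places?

Bytes = 352,800 samples/s × 679 s × 2 bytes/sample × 2 ch = 958,204,800 bytes.
958,204,800 / 1,000,000,000 = 0.96 GB.

0.96 GB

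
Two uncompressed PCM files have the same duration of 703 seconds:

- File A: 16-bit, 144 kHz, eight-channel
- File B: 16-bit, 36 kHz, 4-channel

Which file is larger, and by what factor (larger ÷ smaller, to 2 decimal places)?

File A: 144,000 × 2 × 8 = 2,304,000 bytes/s.
File B: 36,000 × 2 × 4 = 288,000 bytes/s.
File A is larger; ratio = 1,619,712,000 / 202,464,000 = 8.00.

File A, by a factor of 8.00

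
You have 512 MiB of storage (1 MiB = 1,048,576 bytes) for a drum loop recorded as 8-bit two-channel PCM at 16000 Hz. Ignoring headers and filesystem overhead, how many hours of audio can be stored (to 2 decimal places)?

4.66 hours

Uncompressed byte rate = 16,000 × 1 × 2 = 32,000 bytes/s.
Capacity = 512 × 1,048,576 = 536,870,912 bytes.
536,870,912 / 32,000 ≈ 16777.22 s → 4.66 hours.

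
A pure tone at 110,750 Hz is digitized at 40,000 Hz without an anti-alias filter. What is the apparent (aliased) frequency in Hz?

9,250 Hz

Nyquist = 40,000/2 = 20,000 Hz; 110,750 Hz exceeds it.
Alias = |110,750 − 3×40,000| = |110,750 − 120,000| = 9,250 Hz.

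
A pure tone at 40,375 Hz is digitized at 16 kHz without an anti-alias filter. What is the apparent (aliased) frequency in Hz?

Nyquist = 16,000/2 = 8,000 Hz; 40,375 Hz exceeds it.
Alias = |40,375 − 3×16,000| = |40,375 − 48,000| = 7,625 Hz.

7,625 Hz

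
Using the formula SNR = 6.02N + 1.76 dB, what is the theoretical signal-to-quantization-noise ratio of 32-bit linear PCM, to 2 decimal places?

6.02 × 32 + 1.76 = 194.40 dB.

194.40 dB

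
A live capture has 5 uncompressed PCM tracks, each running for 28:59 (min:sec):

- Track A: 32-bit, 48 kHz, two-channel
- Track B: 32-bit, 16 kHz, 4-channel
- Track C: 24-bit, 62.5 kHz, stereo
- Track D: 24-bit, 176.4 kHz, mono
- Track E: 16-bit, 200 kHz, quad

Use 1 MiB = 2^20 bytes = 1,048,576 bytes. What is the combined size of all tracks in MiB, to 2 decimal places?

5214.47 MiB

28:59 (min:sec) = 1,739 s.
Track A: 48,000 × 1,739 × 4 × 2 = 667,776,000 bytes.
Track B: 16,000 × 1,739 × 4 × 4 = 445,184,000 bytes.
Track C: 62,500 × 1,739 × 3 × 2 = 652,125,000 bytes.
Track D: 176,400 × 1,739 × 3 × 1 = 920,278,800 bytes.
Track E: 200,000 × 1,739 × 2 × 4 = 2,782,400,000 bytes.
Total = 5,467,763,800 bytes = 5214.47 MiB.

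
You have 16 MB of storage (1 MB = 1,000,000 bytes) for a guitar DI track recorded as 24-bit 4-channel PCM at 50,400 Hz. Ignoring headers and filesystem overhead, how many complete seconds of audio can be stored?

26 seconds

Uncompressed byte rate = 50,400 × 3 × 4 = 604,800 bytes/s.
Capacity = 16 × 1,000,000 = 16,000,000 bytes.
16,000,000 / 604,800 ≈ 26.46 s → 26 seconds.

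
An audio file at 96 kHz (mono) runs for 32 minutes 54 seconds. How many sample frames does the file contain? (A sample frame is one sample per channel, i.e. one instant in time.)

189,504,000 sample frames

32 minutes 54 seconds = 1,974 s.
96,000 samples/s × 1,974 s = 189,504,000 frames.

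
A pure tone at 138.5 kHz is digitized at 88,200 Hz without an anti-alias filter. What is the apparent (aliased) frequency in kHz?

37.9 kHz

Nyquist = 88,200/2 = 44,100 Hz; 138,500 Hz exceeds it.
Alias = |138,500 − 2×88,200| = |138,500 − 176,400| = 37,900 Hz = 37.9 kHz.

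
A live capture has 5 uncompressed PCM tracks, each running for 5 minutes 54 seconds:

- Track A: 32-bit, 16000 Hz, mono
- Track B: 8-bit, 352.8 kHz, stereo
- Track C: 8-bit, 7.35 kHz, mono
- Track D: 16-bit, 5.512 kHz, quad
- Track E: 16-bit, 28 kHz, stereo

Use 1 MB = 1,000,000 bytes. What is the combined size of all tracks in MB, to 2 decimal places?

5 minutes 54 seconds = 354 s.
Track A: 16,000 × 354 × 4 × 1 = 22,656,000 bytes.
Track B: 352,800 × 354 × 1 × 2 = 249,782,400 bytes.
Track C: 7,350 × 354 × 1 × 1 = 2,601,900 bytes.
Track D: 5,512 × 354 × 2 × 4 = 15,609,984 bytes.
Track E: 28,000 × 354 × 2 × 2 = 39,648,000 bytes.
Total = 330,298,284 bytes = 330.30 MB.

330.30 MB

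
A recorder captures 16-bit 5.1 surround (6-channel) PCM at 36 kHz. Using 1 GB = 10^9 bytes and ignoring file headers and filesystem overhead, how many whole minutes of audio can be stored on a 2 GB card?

Uncompressed byte rate = 36,000 × 2 × 6 = 432,000 bytes/s.
Capacity = 2 × 1,000,000,000 = 2,000,000,000 bytes.
2,000,000,000 / 432,000 ≈ 4629.63 s → 77 minutes.

77 minutes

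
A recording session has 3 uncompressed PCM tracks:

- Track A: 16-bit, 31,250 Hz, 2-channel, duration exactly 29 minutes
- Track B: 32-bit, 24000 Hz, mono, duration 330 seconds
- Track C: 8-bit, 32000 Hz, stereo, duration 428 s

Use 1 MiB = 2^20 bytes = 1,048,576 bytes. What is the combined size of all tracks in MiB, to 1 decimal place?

263.8 MiB

Track A: exactly 29 minutes = 1,740 s; 31,250 × 1,740 × 2 × 2 = 217,500,000 bytes.
Track B: 24,000 × 330 × 4 × 1 = 31,680,000 bytes.
Track C: 32,000 × 428 × 1 × 2 = 27,392,000 bytes.
Total = 276,572,000 bytes = 263.8 MiB.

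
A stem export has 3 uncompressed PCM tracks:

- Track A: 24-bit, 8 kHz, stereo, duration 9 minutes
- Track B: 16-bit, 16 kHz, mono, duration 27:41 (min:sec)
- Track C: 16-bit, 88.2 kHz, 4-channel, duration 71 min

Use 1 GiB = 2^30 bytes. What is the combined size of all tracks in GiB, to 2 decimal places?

Track A: 9 minutes = 540 s; 8,000 × 540 × 3 × 2 = 25,920,000 bytes.
Track B: 27:41 (min:sec) = 1,661 s; 16,000 × 1,661 × 2 × 1 = 53,152,000 bytes.
Track C: 71 min = 4,260 s; 88,200 × 4,260 × 2 × 4 = 3,005,856,000 bytes.
Total = 3,084,928,000 bytes = 2.87 GiB.

2.87 GiB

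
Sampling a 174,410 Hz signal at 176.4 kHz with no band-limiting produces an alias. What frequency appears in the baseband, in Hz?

1,990 Hz

Nyquist = 176,400/2 = 88,200 Hz; 174,410 Hz exceeds it.
Alias = |174,410 − 1×176,400| = |174,410 − 176,400| = 1,990 Hz.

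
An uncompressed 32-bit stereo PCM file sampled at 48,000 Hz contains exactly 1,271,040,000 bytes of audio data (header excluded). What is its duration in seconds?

Byte rate = 48,000 × 4 × 2 = 384,000 bytes/s.
Duration = 1,271,040,000 / 384,000 = 3,310 s.

3,310 seconds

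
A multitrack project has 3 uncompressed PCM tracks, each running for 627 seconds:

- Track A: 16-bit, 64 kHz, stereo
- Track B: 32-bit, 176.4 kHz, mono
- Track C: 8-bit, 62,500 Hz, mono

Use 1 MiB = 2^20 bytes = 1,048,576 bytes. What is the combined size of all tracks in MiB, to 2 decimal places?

Track A: 64,000 × 627 × 2 × 2 = 160,512,000 bytes.
Track B: 176,400 × 627 × 4 × 1 = 442,411,200 bytes.
Track C: 62,500 × 627 × 1 × 1 = 39,187,500 bytes.
Total = 642,110,700 bytes = 612.36 MiB.

612.36 MiB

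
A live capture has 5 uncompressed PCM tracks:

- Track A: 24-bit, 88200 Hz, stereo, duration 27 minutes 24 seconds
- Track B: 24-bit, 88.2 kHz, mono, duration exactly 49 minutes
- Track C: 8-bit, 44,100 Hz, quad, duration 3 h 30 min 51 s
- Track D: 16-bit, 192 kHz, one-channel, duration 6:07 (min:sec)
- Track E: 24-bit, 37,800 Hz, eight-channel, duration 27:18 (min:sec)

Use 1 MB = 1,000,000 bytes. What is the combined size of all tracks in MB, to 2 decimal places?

5506.49 MB

Track A: 27 minutes 24 seconds = 1,644 s; 88,200 × 1,644 × 3 × 2 = 870,004,800 bytes.
Track B: exactly 49 minutes = 2,940 s; 88,200 × 2,940 × 3 × 1 = 777,924,000 bytes.
Track C: 3 h 30 min 51 s = 12,651 s; 44,100 × 12,651 × 1 × 4 = 2,231,636,400 bytes.
Track D: 6:07 (min:sec) = 367 s; 192,000 × 367 × 2 × 1 = 140,928,000 bytes.
Track E: 27:18 (min:sec) = 1,638 s; 37,800 × 1,638 × 3 × 8 = 1,485,993,600 bytes.
Total = 5,506,486,800 bytes = 5506.49 MB.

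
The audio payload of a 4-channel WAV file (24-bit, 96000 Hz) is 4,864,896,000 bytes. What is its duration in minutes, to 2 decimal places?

Byte rate = 96,000 × 3 × 4 = 1,152,000 bytes/s.
Duration = 4,864,896,000 / 1,152,000 = 4,223 s.
4,223 s / 60 = 70.38 minutes.

70.38 minutes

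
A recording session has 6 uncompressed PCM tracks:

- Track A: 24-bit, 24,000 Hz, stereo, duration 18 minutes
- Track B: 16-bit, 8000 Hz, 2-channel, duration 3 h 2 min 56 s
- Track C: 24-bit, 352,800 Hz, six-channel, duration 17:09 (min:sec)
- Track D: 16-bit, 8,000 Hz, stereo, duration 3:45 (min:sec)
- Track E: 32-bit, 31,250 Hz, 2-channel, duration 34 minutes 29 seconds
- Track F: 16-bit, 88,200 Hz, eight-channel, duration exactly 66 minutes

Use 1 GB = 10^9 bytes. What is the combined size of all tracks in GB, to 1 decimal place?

13.2 GB

Track A: 18 minutes = 1,080 s; 24,000 × 1,080 × 3 × 2 = 155,520,000 bytes.
Track B: 3 h 2 min 56 s = 10,976 s; 8,000 × 10,976 × 2 × 2 = 351,232,000 bytes.
Track C: 17:09 (min:sec) = 1,029 s; 352,800 × 1,029 × 3 × 6 = 6,534,561,600 bytes.
Track D: 3:45 (min:sec) = 225 s; 8,000 × 225 × 2 × 2 = 7,200,000 bytes.
Track E: 34 minutes 29 seconds = 2,069 s; 31,250 × 2,069 × 4 × 2 = 517,250,000 bytes.
Track F: exactly 66 minutes = 3,960 s; 88,200 × 3,960 × 2 × 8 = 5,588,352,000 bytes.
Total = 13,154,115,600 bytes = 13.2 GB.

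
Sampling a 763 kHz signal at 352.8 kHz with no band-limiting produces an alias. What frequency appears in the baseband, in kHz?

Nyquist = 352,800/2 = 176,400 Hz; 763,000 Hz exceeds it.
Alias = |763,000 − 2×352,800| = |763,000 − 705,600| = 57,400 Hz = 57.4 kHz.

57.4 kHz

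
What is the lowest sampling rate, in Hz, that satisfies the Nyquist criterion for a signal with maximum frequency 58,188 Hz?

Minimum sample rate = 2 × 58,188 Hz = 116,376 Hz.

116,376 Hz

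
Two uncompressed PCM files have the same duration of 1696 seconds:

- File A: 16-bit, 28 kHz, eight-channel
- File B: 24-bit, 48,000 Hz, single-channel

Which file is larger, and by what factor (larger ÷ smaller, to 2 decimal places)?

File A: 28,000 × 2 × 8 = 448,000 bytes/s.
File B: 48,000 × 3 × 1 = 144,000 bytes/s.
File A is larger; ratio = 759,808,000 / 244,224,000 = 3.11.

File A, by a factor of 3.11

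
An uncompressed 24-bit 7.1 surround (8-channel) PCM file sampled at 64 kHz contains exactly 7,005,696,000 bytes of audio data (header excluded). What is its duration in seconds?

4,561 seconds

Byte rate = 64,000 × 3 × 8 = 1,536,000 bytes/s.
Duration = 7,005,696,000 / 1,536,000 = 4,561 s.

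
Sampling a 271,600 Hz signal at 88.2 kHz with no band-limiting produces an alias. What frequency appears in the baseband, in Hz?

7,000 Hz

Nyquist = 88,200/2 = 44,100 Hz; 271,600 Hz exceeds it.
Alias = |271,600 − 3×88,200| = |271,600 − 264,600| = 7,000 Hz.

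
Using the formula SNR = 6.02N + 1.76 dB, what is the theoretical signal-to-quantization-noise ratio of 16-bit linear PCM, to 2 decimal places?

98.08 dB

6.02 × 16 + 1.76 = 98.08 dB.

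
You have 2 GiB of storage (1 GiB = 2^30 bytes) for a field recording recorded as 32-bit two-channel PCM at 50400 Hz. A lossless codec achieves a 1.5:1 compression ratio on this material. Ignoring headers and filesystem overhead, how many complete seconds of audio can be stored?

7,989 seconds

Uncompressed byte rate = 50,400 × 4 × 2 = 403,200 bytes/s.
After 1.5:1 compression, effective rate ≈ 268800 bytes/s.
Capacity = 2 × 1,073,741,824 = 2,147,483,648 bytes.
2,147,483,648 / effective rate ≈ 7989.15 s → 7,989 seconds.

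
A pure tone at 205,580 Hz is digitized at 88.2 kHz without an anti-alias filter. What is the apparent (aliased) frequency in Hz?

Nyquist = 88,200/2 = 44,100 Hz; 205,580 Hz exceeds it.
Alias = |205,580 − 2×88,200| = |205,580 − 176,400| = 29,180 Hz.

29,180 Hz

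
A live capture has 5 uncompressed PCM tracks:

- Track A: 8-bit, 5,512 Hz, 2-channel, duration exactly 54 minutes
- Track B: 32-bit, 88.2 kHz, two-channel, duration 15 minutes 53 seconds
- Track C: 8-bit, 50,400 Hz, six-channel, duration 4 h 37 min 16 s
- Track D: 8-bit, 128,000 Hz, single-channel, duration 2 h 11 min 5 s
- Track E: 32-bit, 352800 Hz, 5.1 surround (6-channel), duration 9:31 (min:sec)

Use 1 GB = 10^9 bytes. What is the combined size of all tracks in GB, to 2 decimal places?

Track A: exactly 54 minutes = 3,240 s; 5,512 × 3,240 × 1 × 2 = 35,717,760 bytes.
Track B: 15 minutes 53 seconds = 953 s; 88,200 × 953 × 4 × 2 = 672,436,800 bytes.
Track C: 4 h 37 min 16 s = 16,636 s; 50,400 × 16,636 × 1 × 6 = 5,030,726,400 bytes.
Track D: 2 h 11 min 5 s = 7,865 s; 128,000 × 7,865 × 1 × 1 = 1,006,720,000 bytes.
Track E: 9:31 (min:sec) = 571 s; 352,800 × 571 × 4 × 6 = 4,834,771,200 bytes.
Total = 11,580,372,160 bytes = 11.58 GB.

11.58 GB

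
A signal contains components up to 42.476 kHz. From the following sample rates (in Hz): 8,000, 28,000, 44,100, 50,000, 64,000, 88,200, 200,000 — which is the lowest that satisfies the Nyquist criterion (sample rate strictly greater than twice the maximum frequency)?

88,200 Hz

Need sample rate > 2 × 42,476 = 84,952 Hz.
Lowest listed rate above 84,952 Hz is 88,200 Hz.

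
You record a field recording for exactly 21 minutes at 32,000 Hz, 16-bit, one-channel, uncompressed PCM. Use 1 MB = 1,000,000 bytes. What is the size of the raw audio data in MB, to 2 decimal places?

80.64 MB

Duration = exactly 21 minutes = 1,260 s.
Bytes = 32,000 samples/s × 1,260 s × 2 bytes/sample × 1 ch = 80,640,000 bytes.
80,640,000 / 1,000,000 = 80.64 MB.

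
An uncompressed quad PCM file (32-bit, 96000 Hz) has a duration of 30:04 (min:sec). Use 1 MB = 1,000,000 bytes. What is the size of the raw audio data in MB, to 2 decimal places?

Duration = 30:04 (min:sec) = 1,804 s.
Bytes = 96,000 samples/s × 1,804 s × 4 bytes/sample × 4 ch = 2,770,944,000 bytes.
2,770,944,000 / 1,000,000 = 2770.94 MB.

2770.94 MB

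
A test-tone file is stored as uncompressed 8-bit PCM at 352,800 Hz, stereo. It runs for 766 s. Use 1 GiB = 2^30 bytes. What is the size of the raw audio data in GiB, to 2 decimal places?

Bytes = 352,800 samples/s × 766 s × 1 bytes/sample × 2 ch = 540,489,600 bytes.
540,489,600 / 1,073,741,824 = 0.50 GiB.

0.50 GiB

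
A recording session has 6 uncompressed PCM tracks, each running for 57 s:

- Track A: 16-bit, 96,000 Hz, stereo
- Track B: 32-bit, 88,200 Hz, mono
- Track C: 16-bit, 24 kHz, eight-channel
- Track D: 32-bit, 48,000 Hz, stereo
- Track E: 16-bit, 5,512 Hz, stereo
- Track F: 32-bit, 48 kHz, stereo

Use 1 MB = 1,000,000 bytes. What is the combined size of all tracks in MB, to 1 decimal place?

108.9 MB

Track A: 96,000 × 57 × 2 × 2 = 21,888,000 bytes.
Track B: 88,200 × 57 × 4 × 1 = 20,109,600 bytes.
Track C: 24,000 × 57 × 2 × 8 = 21,888,000 bytes.
Track D: 48,000 × 57 × 4 × 2 = 21,888,000 bytes.
Track E: 5,512 × 57 × 2 × 2 = 1,256,736 bytes.
Track F: 48,000 × 57 × 4 × 2 = 21,888,000 bytes.
Total = 108,918,336 bytes = 108.9 MB.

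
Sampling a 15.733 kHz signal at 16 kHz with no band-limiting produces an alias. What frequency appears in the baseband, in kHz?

0.267 kHz

Nyquist = 16,000/2 = 8,000 Hz; 15,733 Hz exceeds it.
Alias = |15,733 − 1×16,000| = |15,733 − 16,000| = 267 Hz = 0.267 kHz.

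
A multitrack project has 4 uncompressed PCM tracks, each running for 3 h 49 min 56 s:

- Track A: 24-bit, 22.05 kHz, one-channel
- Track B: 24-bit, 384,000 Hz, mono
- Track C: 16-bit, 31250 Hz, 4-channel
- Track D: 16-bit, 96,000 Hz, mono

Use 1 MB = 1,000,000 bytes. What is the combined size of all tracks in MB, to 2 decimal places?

3 h 49 min 56 s = 13,796 s.
Track A: 22,050 × 13,796 × 3 × 1 = 912,605,400 bytes.
Track B: 384,000 × 13,796 × 3 × 1 = 15,892,992,000 bytes.
Track C: 31,250 × 13,796 × 2 × 4 = 3,449,000,000 bytes.
Track D: 96,000 × 13,796 × 2 × 1 = 2,648,832,000 bytes.
Total = 22,903,429,400 bytes = 22903.43 MB.

22903.43 MB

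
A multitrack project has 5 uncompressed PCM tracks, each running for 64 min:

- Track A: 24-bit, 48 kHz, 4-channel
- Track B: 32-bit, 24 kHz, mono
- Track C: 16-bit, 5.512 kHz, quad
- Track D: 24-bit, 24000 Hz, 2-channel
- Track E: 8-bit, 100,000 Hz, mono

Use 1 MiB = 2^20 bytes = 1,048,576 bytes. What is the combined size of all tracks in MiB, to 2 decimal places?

3515.98 MiB

64 min = 3,840 s.
Track A: 48,000 × 3,840 × 3 × 4 = 2,211,840,000 bytes.
Track B: 24,000 × 3,840 × 4 × 1 = 368,640,000 bytes.
Track C: 5,512 × 3,840 × 2 × 4 = 169,328,640 bytes.
Track D: 24,000 × 3,840 × 3 × 2 = 552,960,000 bytes.
Track E: 100,000 × 3,840 × 1 × 1 = 384,000,000 bytes.
Total = 3,686,768,640 bytes = 3515.98 MiB.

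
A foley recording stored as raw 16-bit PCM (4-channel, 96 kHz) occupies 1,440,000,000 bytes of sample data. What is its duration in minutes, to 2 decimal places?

Byte rate = 96,000 × 2 × 4 = 768,000 bytes/s.
Duration = 1,440,000,000 / 768,000 = 1,875 s.
1,875 s / 60 = 31.25 minutes.

31.25 minutes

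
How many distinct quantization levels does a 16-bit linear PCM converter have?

65,536 levels

2^16 = 65,536.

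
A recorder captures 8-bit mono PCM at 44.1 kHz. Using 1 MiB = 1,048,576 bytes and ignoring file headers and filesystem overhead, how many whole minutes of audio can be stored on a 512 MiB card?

202 minutes

Uncompressed byte rate = 44,100 × 1 × 1 = 44,100 bytes/s.
Capacity = 512 × 1,048,576 = 536,870,912 bytes.
536,870,912 / 44,100 ≈ 12173.94 s → 202 minutes.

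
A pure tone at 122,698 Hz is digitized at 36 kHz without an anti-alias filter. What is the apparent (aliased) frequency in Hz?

Nyquist = 36,000/2 = 18,000 Hz; 122,698 Hz exceeds it.
Alias = |122,698 − 3×36,000| = |122,698 − 108,000| = 14,698 Hz.

14,698 Hz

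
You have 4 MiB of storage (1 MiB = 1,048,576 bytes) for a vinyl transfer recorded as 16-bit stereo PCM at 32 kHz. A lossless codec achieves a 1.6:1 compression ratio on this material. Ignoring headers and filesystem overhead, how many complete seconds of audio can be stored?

52 seconds

Uncompressed byte rate = 32,000 × 2 × 2 = 128,000 bytes/s.
After 1.6:1 compression, effective rate ≈ 80000 bytes/s.
Capacity = 4 × 1,048,576 = 4,194,304 bytes.
4,194,304 / effective rate ≈ 52.43 s → 52 seconds.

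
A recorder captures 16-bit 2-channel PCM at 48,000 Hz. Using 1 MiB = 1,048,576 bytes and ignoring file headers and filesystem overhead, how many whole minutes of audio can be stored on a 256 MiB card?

23 minutes

Uncompressed byte rate = 48,000 × 2 × 2 = 192,000 bytes/s.
Capacity = 256 × 1,048,576 = 268,435,456 bytes.
268,435,456 / 192,000 ≈ 1398.1 s → 23 minutes.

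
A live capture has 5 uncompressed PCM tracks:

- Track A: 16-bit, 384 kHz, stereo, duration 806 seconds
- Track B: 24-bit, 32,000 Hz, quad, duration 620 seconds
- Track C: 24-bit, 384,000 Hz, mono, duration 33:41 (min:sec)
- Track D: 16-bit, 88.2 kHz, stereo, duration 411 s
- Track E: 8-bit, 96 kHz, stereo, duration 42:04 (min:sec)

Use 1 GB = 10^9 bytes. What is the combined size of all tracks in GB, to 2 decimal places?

4.43 GB

Track A: 384,000 × 806 × 2 × 2 = 1,238,016,000 bytes.
Track B: 32,000 × 620 × 3 × 4 = 238,080,000 bytes.
Track C: 33:41 (min:sec) = 2,021 s; 384,000 × 2,021 × 3 × 1 = 2,328,192,000 bytes.
Track D: 88,200 × 411 × 2 × 2 = 145,000,800 bytes.
Track E: 42:04 (min:sec) = 2,524 s; 96,000 × 2,524 × 1 × 2 = 484,608,000 bytes.
Total = 4,433,896,800 bytes = 4.43 GB.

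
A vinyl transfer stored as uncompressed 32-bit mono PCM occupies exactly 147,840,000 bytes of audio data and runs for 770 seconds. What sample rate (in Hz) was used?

48,000 Hz

Bytes = sample_rate × seconds × bytes_per_sample × channels.
sample_rate = 147,840,000 / (770 × 4 × 1) = 147,840,000 / 3,080 = 48,000 Hz.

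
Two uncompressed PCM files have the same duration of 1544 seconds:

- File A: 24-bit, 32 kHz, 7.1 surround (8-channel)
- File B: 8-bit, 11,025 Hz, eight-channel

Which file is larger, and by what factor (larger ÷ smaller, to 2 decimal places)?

File A, by a factor of 8.71

File A: 32,000 × 3 × 8 = 768,000 bytes/s.
File B: 11,025 × 1 × 8 = 88,200 bytes/s.
File A is larger; ratio = 1,185,792,000 / 136,180,800 = 8.71.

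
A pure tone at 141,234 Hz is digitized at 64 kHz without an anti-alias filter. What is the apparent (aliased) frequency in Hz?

Nyquist = 64,000/2 = 32,000 Hz; 141,234 Hz exceeds it.
Alias = |141,234 − 2×64,000| = |141,234 − 128,000| = 13,234 Hz.

13,234 Hz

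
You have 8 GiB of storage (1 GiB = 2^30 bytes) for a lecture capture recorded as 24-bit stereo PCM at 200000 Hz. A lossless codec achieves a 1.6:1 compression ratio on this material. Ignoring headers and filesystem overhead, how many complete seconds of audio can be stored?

11,453 seconds

Uncompressed byte rate = 200,000 × 3 × 2 = 1,200,000 bytes/s.
After 1.6:1 compression, effective rate ≈ 750000 bytes/s.
Capacity = 8 × 1,073,741,824 = 8,589,934,592 bytes.
8,589,934,592 / effective rate ≈ 11453.25 s → 11,453 seconds.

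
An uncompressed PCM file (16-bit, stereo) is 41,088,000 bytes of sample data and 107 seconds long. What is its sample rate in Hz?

Bytes = sample_rate × seconds × bytes_per_sample × channels.
sample_rate = 41,088,000 / (107 × 2 × 2) = 41,088,000 / 428 = 96,000 Hz.

96,000 Hz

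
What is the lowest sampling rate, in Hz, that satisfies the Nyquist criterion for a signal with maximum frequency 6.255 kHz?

Minimum sample rate = 2 × 6,255 Hz = 12,510 Hz.

12,510 Hz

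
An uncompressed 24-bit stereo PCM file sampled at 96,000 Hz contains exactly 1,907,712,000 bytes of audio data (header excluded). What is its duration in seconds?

Byte rate = 96,000 × 3 × 2 = 576,000 bytes/s.
Duration = 1,907,712,000 / 576,000 = 3,312 s.

3,312 seconds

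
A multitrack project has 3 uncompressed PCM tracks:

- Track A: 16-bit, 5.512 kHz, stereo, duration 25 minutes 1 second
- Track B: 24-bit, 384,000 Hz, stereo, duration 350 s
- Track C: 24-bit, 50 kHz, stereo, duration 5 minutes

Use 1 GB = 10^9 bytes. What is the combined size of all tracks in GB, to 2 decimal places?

0.93 GB

Track A: 25 minutes 1 second = 1,501 s; 5,512 × 1,501 × 2 × 2 = 33,094,048 bytes.
Track B: 384,000 × 350 × 3 × 2 = 806,400,000 bytes.
Track C: 5 minutes = 300 s; 50,000 × 300 × 3 × 2 = 90,000,000 bytes.
Total = 929,494,048 bytes = 0.93 GB.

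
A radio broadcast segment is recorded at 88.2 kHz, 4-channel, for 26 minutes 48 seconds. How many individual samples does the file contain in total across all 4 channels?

26 minutes 48 seconds = 1,608 s.
88,200 × 1,608 s × 4 ch = 567,302,400 samples.

567,302,400 samples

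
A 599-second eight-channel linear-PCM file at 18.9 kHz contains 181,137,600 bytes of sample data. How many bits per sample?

16 bits

Bytes per sample = 181,137,600 / (18,900 × 599 × 8) = 181,137,600 / 90,568,800 = 2.
Bit depth = 2 × 8 = 16 bits.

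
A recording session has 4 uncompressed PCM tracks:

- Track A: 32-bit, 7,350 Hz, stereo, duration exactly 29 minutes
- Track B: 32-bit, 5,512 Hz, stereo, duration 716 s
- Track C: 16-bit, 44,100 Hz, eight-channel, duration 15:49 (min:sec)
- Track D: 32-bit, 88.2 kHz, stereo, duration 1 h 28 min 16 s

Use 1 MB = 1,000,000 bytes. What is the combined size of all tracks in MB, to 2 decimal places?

Track A: exactly 29 minutes = 1,740 s; 7,350 × 1,740 × 4 × 2 = 102,312,000 bytes.
Track B: 5,512 × 716 × 4 × 2 = 31,572,736 bytes.
Track C: 15:49 (min:sec) = 949 s; 44,100 × 949 × 2 × 8 = 669,614,400 bytes.
Track D: 1 h 28 min 16 s = 5,296 s; 88,200 × 5,296 × 4 × 2 = 3,736,857,600 bytes.
Total = 4,540,356,736 bytes = 4540.36 MB.

4540.36 MB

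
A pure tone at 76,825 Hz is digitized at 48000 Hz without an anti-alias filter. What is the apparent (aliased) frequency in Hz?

19,175 Hz

Nyquist = 48,000/2 = 24,000 Hz; 76,825 Hz exceeds it.
Alias = |76,825 − 2×48,000| = |76,825 − 96,000| = 19,175 Hz.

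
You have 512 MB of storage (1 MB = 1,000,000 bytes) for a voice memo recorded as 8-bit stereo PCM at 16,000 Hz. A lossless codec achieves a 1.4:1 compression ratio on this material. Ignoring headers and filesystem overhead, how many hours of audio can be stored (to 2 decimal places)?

6.22 hours

Uncompressed byte rate = 16,000 × 1 × 2 = 32,000 bytes/s.
After 1.4:1 compression, effective rate ≈ 22857.14 bytes/s.
Capacity = 512 × 1,000,000 = 512,000,000 bytes.
512,000,000 / effective rate ≈ 22400 s → 6.22 hours.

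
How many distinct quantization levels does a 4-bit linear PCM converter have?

2^4 = 16.

16 levels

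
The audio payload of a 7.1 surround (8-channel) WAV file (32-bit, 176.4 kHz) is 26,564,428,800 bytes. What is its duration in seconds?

Byte rate = 176,400 × 4 × 8 = 5,644,800 bytes/s.
Duration = 26,564,428,800 / 5,644,800 = 4,706 s.

4,706 seconds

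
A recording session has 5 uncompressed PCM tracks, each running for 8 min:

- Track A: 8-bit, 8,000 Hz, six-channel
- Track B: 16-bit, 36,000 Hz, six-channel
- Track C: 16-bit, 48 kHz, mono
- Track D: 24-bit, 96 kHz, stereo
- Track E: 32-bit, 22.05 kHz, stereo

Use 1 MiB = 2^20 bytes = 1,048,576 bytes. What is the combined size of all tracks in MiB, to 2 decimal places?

8 min = 480 s.
Track A: 8,000 × 480 × 1 × 6 = 23,040,000 bytes.
Track B: 36,000 × 480 × 2 × 6 = 207,360,000 bytes.
Track C: 48,000 × 480 × 2 × 1 = 46,080,000 bytes.
Track D: 96,000 × 480 × 3 × 2 = 276,480,000 bytes.
Track E: 22,050 × 480 × 4 × 2 = 84,672,000 bytes.
Total = 637,632,000 bytes = 608.09 MiB.

608.09 MiB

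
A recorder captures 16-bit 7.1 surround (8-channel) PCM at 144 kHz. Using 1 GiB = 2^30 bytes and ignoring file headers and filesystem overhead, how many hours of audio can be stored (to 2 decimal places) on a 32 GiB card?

4.14 hours

Uncompressed byte rate = 144,000 × 2 × 8 = 2,304,000 bytes/s.
Capacity = 32 × 1,073,741,824 = 34,359,738,368 bytes.
34,359,738,368 / 2,304,000 ≈ 14913.08 s → 4.14 hours.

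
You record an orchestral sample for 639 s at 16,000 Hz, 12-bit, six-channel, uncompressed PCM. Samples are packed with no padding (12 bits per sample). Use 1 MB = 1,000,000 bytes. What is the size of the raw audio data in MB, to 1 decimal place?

Bits = 16,000 × 639 × 12 × 6 = 736,128,000 bits = 92,016,000 bytes.
92,016,000 / 1,000,000 = 92.0 MB.

92.0 MB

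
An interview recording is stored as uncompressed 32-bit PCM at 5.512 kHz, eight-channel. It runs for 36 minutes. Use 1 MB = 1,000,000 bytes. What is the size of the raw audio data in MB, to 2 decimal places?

380.99 MB

Duration = 36 minutes = 2,160 s.
Bytes = 5,512 samples/s × 2,160 s × 4 bytes/sample × 8 ch = 380,989,440 bytes.
380,989,440 / 1,000,000 = 380.99 MB.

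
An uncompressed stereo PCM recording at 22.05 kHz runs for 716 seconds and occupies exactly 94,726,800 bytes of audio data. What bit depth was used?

24 bits

Bytes per sample = 94,726,800 / (22,050 × 716 × 2) = 94,726,800 / 31,575,600 = 3.
Bit depth = 3 × 8 = 24 bits.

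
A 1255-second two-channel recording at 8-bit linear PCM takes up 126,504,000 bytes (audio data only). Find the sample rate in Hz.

Bytes = sample_rate × seconds × bytes_per_sample × channels.
sample_rate = 126,504,000 / (1,255 × 1 × 2) = 126,504,000 / 2,510 = 50,400 Hz.

50,400 Hz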